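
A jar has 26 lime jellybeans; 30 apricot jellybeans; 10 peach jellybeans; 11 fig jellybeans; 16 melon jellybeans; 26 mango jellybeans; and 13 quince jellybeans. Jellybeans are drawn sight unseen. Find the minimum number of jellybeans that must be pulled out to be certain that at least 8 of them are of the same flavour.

50

The 7 flavours are the holes; the jellybeans drawn are the pigeons.
To avoid 8 of any one flavour, the worst case takes at most 7 of each flavour.
That gives 7 + 7 + 7 + 7 + 7 + 7 + 7 = 49 jellybeans with no flavour reaching 8.
The next jellybean forces some flavour to 8, so 49 + 1 = 50.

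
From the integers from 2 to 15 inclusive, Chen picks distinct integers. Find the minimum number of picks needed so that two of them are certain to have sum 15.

9

A set avoiding the sum 15 can contain at most one of each pair {x, 15−x}, plus the 2 elements whose complement lies outside the range.
The integers 8, …, 15 (8 of them) are such a set: any two sum to at least 8+9 = 17 > 15.
By pigeonhole, any 9th integer completes one of the 6 pairs, so 9 choices force a sum of 15.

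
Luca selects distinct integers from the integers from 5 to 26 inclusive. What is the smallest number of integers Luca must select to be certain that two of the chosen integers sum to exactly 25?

A set avoiding the sum 25 can contain at most one of each pair {x, 25−x}, plus the 6 elements whose complement lies outside the range.
The integers 13, …, 26 (14 of them) are such a set: any two sum to at least 13+14 = 27 > 25.
Pigeonhole: any 15th integer completes one of the 8 pairs, so 15 choices force a sum of 25.

15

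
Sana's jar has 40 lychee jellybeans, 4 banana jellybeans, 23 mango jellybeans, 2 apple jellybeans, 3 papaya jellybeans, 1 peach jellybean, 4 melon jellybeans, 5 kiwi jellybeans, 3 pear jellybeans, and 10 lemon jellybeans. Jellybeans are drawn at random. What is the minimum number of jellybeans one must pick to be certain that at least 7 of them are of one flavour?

41

Pigeonhole: put each drawn jellybean into a box by flavour. The largest draw with every box below 7 takes min(count, 6) from each flavour; flavours with fewer than 6 contribute all they have.
Σ min(cᵢ, 6) = 6 + 4 + 6 + 2 + 3 + 1 + 4 + 5 + 3 + 6 = 40.
Draw number 40 + 1 = 41 must push one box to 7.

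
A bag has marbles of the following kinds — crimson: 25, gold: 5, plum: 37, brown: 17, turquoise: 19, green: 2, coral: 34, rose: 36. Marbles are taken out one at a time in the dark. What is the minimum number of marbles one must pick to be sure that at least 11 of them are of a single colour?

68

The 8 colours are the holes; the marbles drawn are the pigeons.
To avoid 11 of any one colour, the worst case takes at most 10 of each colour, or every marble of a colour that has fewer than 10.
That gives 10 + 5 + 10 + 10 + 10 + 2 + 10 + 10 = 67 marbles with no colour reaching 11.
The next marble forces some colour to 11, so 67 + 1 = 68.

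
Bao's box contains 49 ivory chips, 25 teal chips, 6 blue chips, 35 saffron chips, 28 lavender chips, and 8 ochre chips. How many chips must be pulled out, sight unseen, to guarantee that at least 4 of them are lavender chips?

127

In the worst case for collecting lavender chips, every non-lavender chip comes out first.
There are 49 + 25 + 6 + 35 + 8 = 123 non-lavender chips altogether.
After those, each further chip must be lavender, so 123 + 4 = 127 draws guarantee 4 lavender chips.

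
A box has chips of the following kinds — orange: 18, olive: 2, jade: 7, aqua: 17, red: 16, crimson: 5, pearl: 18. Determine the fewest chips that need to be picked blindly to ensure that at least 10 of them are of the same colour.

51

By pigeonhole, the 7 colours are the holes; the chips drawn are the pigeons.
To avoid 10 of any one colour, the worst case takes at most 9 of each colour, or every chip of a colour that has fewer than 9.
That gives 9 + 2 + 7 + 9 + 9 + 5 + 9 = 50 chips with no colour reaching 10.
The next chip forces some colour to 10, so 50 + 1 = 51.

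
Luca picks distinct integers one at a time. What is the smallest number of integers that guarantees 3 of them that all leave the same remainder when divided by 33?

67

By the pigeonhole principle, the 33 residue classes mod 33 are the pigeonholes.
With 66 integers one could put 2 in each residue class and have no class reach 3.
The 67th integer pushes some class to 3, so 33·2 + 1 = 67.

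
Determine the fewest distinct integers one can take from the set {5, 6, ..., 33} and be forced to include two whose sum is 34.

18

Two chosen integers sum to 34 exactly when both halves of some pair {x, 34−x} with 5 ≤ x ≤ 34−x ≤ 29 are chosen — 12 such pairs.
The remaining 5 elements (those with no distinct partner in range) can never complete a 34-sum, so the worst case takes all of them and one from each pair: 5 + 12 = 17.
By the pigeonhole principle, the 18th integer has to be the second member of some pair, so 17 + 1 = 18.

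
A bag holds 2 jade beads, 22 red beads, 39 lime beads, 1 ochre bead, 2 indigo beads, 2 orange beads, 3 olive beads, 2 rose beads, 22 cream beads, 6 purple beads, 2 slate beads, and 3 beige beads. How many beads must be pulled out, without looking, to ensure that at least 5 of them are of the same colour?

34

Put each drawn bead into a box by colour. The largest draw with every box below 5 takes min(count, 4) from each colour; colours with fewer than 4 contribute all they have.
Σ min(cᵢ, 4) = 2 + 4 + 4 + 1 + 2 + 2 + 3 + 2 + 4 + 4 + 2 + 3 = 33.
Draw number 33 + 1 = 34 must push one box to 5.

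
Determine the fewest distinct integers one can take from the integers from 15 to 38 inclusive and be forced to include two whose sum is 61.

A set avoiding the sum 61 can contain at most one of each pair {x, 61−x}, plus the 8 elements whose complement lies outside the range.
The integers 15, …, 30 (16 of them) are such a set: any two sum to at least 15+16 = 31 and at most 29+30 = 59 < 61.
By pigeonhole, any 17th integer completes one of the 8 pairs, so 17 choices force a sum of 61.

17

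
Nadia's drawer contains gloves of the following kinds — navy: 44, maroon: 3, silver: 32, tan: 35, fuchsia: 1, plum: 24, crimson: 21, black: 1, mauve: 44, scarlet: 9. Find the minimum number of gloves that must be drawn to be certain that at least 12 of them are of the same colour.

An adversary could hand out at most 11 gloves per colour (4 colours run out sooner): 11 + 3 + 11 + 11 + 1 + 11 + 11 + 1 + 11 + 9 = 80 gloves and still no colour has 12.
One more glove lands in a colour already at 11, so 81 draws are enough and 80 are not.

81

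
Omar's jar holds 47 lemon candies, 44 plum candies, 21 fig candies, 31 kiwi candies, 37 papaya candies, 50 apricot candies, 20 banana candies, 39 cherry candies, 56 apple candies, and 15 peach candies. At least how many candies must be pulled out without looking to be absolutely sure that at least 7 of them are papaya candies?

330

In the worst case for collecting papaya candies, every non-papaya candy comes out first.
There are 47 + 44 + 21 + 31 + 50 + 20 + 39 + 56 + 15 = 323 non-papaya candies altogether.
After those, each further candy must be papaya, so 323 + 7 = 330 draws guarantee 7 papaya candies.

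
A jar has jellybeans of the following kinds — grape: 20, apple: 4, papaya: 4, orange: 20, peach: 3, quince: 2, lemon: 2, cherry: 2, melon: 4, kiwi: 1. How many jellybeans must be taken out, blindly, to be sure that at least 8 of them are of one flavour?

By the pigeonhole principle, the 10 flavours are the holes; the jellybeans drawn are the pigeons.
To avoid 8 of any one flavour, the worst case takes at most 7 of each flavour, or every jellybean of a flavour that has fewer than 7.
That gives 7 + 4 + 4 + 7 + 3 + 2 + 2 + 2 + 4 + 1 = 36 jellybeans with no flavour reaching 8.
The next jellybean forces some flavour to 8, so 36 + 1 = 37.

37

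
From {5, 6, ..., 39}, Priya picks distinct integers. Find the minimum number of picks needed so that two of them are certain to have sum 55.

24

A set avoiding the sum 55 can contain at most one of each pair {x, 55−x}, plus the 11 elements whose complement lies outside the range.
The integers 5, …, 27 (23 of them) are such a set: any two sum to at least 5+6 = 11 and at most 26+27 = 53 < 55.
Pigeonhole: any 24th integer completes one of the 12 pairs, so 24 choices force a sum of 55.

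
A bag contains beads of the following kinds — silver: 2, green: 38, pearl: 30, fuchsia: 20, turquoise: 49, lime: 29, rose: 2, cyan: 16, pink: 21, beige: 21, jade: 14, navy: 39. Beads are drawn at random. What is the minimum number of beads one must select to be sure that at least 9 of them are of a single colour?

By pigeonhole, the 12 colours are the holes; the beads drawn are the pigeons.
To avoid 9 of any one colour, the worst case takes at most 8 of each colour, or every bead of a colour that has fewer than 8.
That gives 2 + 8 + 8 + 8 + 8 + 8 + 2 + 8 + 8 + 8 + 8 + 8 = 84 beads with no colour reaching 9.
The next bead forces some colour to 9, so 84 + 1 = 85.

85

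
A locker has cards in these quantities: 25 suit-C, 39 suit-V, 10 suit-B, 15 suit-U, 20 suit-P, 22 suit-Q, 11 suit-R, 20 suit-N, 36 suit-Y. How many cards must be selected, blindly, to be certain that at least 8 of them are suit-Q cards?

In the worst case for collecting suit-Q cards, every non-suit-Q card comes out first.
There are 25 + 39 + 10 + 15 + 20 + 11 + 20 + 36 = 176 non-suit-Q cards altogether.
After those, each further card must be suit-Q, so 176 + 8 = 184 draws guarantee 8 suit-Q cards.

184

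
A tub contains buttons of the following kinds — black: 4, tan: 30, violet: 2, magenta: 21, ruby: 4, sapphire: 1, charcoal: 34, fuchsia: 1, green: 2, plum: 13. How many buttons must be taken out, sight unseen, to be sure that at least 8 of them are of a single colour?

Pigeonhole: put each drawn button into a box by colour. The largest draw with every box below 8 takes min(count, 7) from each colour; colours with fewer than 7 contribute all they have.
Σ min(cᵢ, 7) = 4 + 7 + 2 + 7 + 4 + 1 + 7 + 1 + 2 + 7 = 42.
Draw number 42 + 1 = 43 must push one box to 8.

43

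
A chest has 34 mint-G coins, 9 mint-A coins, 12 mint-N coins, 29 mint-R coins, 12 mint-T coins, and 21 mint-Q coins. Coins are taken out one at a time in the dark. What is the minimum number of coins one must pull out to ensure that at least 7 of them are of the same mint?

Put each drawn coin into a box by mint. The largest draw with every box below 7 takes min(count, 6) from each mint.
Σ min(cᵢ, 6) = 6 + 6 + 6 + 6 + 6 + 6 = 36.
Draw number 36 + 1 = 37 must push one box to 7.

37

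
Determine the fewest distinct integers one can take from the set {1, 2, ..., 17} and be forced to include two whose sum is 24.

Two chosen integers sum to 24 exactly when both halves of some pair {x, 24−x} with 7 ≤ x ≤ 24−x ≤ 17 are chosen — 5 such pairs.
The remaining 7 elements (those with no distinct partner in range) can never complete a 24-sum, so the worst case takes all of them and one from each pair: 7 + 5 = 12.
Pigeonhole: the 13th integer has to be the second member of some pair, so 12 + 1 = 13.

13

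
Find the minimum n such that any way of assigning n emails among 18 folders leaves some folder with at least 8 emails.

127

With 126 emails one could put exactly 7 in each of the 18 folders, and no folder would reach 8.
One more email must land in a folder that already has 7, giving it 8.
So 18 × 7 + 1 = 127 emails are required.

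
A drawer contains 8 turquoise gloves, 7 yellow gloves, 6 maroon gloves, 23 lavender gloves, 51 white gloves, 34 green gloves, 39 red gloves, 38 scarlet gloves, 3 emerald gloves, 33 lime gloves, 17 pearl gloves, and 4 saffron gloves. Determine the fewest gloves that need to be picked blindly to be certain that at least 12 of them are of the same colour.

106

An adversary could hand out at most 11 gloves per colour (5 colours run out sooner): 8 + 7 + 6 + 11 + 11 + 11 + 11 + 11 + 3 + 11 + 11 + 4 = 105 gloves and still no colour has 12.
By pigeonhole, one more glove lands in a colour already at 11, so 106 draws are enough and 105 are not.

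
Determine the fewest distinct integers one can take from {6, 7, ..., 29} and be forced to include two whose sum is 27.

17

Two chosen integers sum to 27 exactly when both halves of some pair {x, 27−x} with 6 ≤ x ≤ 27−x ≤ 21 are chosen — 8 such pairs.
The remaining 8 elements (those with no distinct partner in range) can never complete a 27-sum, so the worst case takes all of them and one from each pair: 8 + 8 = 16.
The 17th integer has to be the second member of some pair, so 16 + 1 = 17.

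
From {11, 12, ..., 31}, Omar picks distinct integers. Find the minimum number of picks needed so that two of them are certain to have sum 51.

A set avoiding the sum 51 can contain at most one of each pair {x, 51−x}, plus the 9 elements whose complement lies outside the range.
The integers 11, …, 25 (15 of them) are such a set: any two sum to at least 11+12 = 23 and at most 24+25 = 49 < 51.
By the pigeonhole principle, any 16th integer completes one of the 6 pairs, so 16 choices force a sum of 51.

16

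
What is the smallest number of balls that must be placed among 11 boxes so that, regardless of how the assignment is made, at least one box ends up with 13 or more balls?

With 132 balls one could put exactly 12 in each of the 11 boxes, and no box would reach 13.
By the pigeonhole principle, one more ball must land in a box that already has 12, giving it 13.
So 11 × 12 + 1 = 133 balls are required.

133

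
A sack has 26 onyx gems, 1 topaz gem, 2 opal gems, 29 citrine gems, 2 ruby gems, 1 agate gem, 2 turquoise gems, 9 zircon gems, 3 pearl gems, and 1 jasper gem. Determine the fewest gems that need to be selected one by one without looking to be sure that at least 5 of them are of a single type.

25

Put each drawn gem into a box by type. The largest draw with every box below 5 takes min(count, 4) from each type; types with fewer than 4 contribute all they have.
Σ min(cᵢ, 4) = 4 + 1 + 2 + 4 + 2 + 1 + 2 + 4 + 3 + 1 = 24.
Draw number 24 + 1 = 25 must push one box to 5.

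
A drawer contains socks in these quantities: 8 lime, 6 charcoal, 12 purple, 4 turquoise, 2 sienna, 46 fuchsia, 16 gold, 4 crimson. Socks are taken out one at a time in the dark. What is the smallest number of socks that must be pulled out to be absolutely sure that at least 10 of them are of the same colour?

52

An adversary could hand out at most 9 socks per colour (5 colours run out sooner): 8 + 6 + 9 + 4 + 2 + 9 + 9 + 4 = 51 socks and still no colour has 10.
Pigeonhole: one more sock lands in a colour already at 9, so 52 draws are enough and 51 are not.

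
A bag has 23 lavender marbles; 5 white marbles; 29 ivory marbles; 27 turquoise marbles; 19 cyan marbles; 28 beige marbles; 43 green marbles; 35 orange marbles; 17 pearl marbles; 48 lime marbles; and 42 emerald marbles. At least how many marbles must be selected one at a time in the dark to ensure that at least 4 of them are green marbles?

277

In the worst case for collecting green marbles, every non-green marble comes out first.
There are 23 + 5 + 29 + 27 + 19 + 28 + 35 + 17 + 48 + 42 = 273 non-green marbles altogether.
After those, each further marble must be green, so 273 + 4 = 277 draws guarantee 4 green marbles.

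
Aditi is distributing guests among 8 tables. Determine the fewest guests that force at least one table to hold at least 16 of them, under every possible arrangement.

With 120 guests one could put exactly 15 in each of the 8 tables, and no table would reach 16.
Pigeonhole: one more guest must land in a table that already has 15, giving it 16.
So 8 × 15 + 1 = 121 guests are required.

121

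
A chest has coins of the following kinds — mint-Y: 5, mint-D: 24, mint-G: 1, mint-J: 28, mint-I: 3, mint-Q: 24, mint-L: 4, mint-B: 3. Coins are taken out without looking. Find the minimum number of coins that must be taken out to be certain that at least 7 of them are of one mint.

35

An adversary could hand out at most 6 coins per mint (5 mints run out sooner): 5 + 6 + 1 + 6 + 3 + 6 + 4 + 3 = 34 coins and still no mint has 7.
One more coin lands in a mint already at 6, so 35 draws are enough and 34 are not.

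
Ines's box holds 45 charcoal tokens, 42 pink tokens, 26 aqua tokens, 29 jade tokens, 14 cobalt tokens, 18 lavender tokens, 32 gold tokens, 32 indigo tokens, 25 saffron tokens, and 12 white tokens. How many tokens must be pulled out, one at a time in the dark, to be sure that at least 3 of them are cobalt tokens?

In the worst case for collecting cobalt tokens, every non-cobalt token comes out first.
There are 45 + 42 + 26 + 29 + 18 + 32 + 32 + 25 + 12 = 261 non-cobalt tokens altogether.
After those, each further token must be cobalt, so 261 + 3 = 264 draws guarantee 3 cobalt tokens.

264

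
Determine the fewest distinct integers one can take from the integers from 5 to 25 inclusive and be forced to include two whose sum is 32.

Two chosen integers sum to 32 exactly when both halves of some pair {x, 32−x} with 7 ≤ x ≤ 32−x ≤ 25 are chosen — 9 such pairs.
The remaining 3 elements (those with no distinct partner in range) can never complete a 32-sum, so the worst case takes all of them and one from each pair: 3 + 9 = 12.
By the pigeonhole principle, the 13th integer has to be the second member of some pair, so 12 + 1 = 13.

13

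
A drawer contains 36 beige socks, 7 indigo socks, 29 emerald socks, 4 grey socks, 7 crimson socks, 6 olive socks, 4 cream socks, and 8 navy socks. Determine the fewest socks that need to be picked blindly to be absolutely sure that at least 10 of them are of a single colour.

55

An adversary could hand out at most 9 socks per colour (6 colours run out sooner): 9 + 7 + 9 + 4 + 7 + 6 + 4 + 8 = 54 socks and still no colour has 10.
By the pigeonhole principle, one more sock lands in a colour already at 9, so 55 draws are enough and 54 are not.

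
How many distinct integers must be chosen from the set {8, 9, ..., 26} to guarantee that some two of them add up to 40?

Two chosen integers sum to 40 exactly when both halves of some pair {x, 40−x} with 14 ≤ x ≤ 40−x ≤ 26 are chosen — 6 such pairs.
The remaining 7 elements (those with no distinct partner in range) can never complete a 40-sum, so the worst case takes all of them and one from each pair: 7 + 6 = 13.
The 14th integer has to be the second member of some pair, so 13 + 1 = 14.

14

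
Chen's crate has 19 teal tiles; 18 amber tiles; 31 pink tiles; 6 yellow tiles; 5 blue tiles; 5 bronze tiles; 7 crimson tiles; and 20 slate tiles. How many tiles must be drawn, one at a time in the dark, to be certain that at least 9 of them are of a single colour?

Pigeonhole: put each drawn tile into a box by colour. The largest draw with every box below 9 takes min(count, 8) from each colour; colours with fewer than 8 contribute all they have.
Σ min(cᵢ, 8) = 8 + 8 + 8 + 6 + 5 + 5 + 7 + 8 = 55.
Draw number 55 + 1 = 56 must push one box to 9.

56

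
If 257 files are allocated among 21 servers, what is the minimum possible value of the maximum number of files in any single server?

By pigeonhole, the 21 servers are the holes and the 257 files are the pigeons.
If every server held at most 12 files, the total would be at most 21 × 12 = 252, which is less than 257.
So some server holds at least ⌈257/21⌉ = 13 files.

13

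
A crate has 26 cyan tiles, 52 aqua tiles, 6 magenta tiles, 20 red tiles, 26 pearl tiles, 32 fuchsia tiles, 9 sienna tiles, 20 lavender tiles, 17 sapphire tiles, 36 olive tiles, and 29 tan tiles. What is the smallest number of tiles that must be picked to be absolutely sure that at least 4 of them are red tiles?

In the worst case for collecting red tiles, every non-red tile comes out first.
There are 26 + 52 + 6 + 26 + 32 + 9 + 20 + 17 + 36 + 29 = 253 non-red tiles altogether.
After those, each further tile must be red, so 253 + 4 = 257 draws guarantee 4 red tiles.

257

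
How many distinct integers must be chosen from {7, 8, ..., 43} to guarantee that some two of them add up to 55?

A set avoiding the sum 55 can contain at most one of each pair {x, 55−x}, plus the 5 elements whose complement lies outside the range.
The integers 7, …, 27 (21 of them) are such a set: any two sum to at least 7+8 = 15 and at most 26+27 = 53 < 55.
Pigeonhole: any 22nd integer completes one of the 16 pairs, so 22 choices force a sum of 55.

22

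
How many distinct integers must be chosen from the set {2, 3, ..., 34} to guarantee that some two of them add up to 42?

A set avoiding the sum 42 can contain at most one of each pair {x, 42−x}, plus the 7 elements whose complement lies outside the range or equal to its own complement.
The integers 2, …, 21 (20 of them) are such a set: any two sum to at least 2+3 = 5 and at most 20+21 = 41 < 42.
By the pigeonhole principle, any 21st integer completes one of the 13 pairs, so 21 choices force a sum of 42.

21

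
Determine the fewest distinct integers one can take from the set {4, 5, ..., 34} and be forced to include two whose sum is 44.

20

A set avoiding the sum 44 can contain at most one of each pair {x, 44−x}, plus the 7 elements whose complement lies outside the range or equal to its own complement.
The integers 4, …, 22 (19 of them) are such a set: any two sum to at least 4+5 = 9 and at most 21+22 = 43 < 44.
Pigeonhole: any 20th integer completes one of the 12 pairs, so 20 choices force a sum of 44.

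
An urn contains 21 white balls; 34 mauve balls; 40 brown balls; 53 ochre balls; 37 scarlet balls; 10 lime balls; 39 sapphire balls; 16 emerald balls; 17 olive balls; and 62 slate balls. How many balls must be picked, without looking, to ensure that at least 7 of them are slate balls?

274

In the worst case for collecting slate balls, every non-slate ball comes out first.
There are 21 + 34 + 40 + 53 + 37 + 10 + 39 + 16 + 17 = 267 non-slate balls altogether.
After those, each further ball must be slate, so 267 + 7 = 274 draws guarantee 7 slate balls.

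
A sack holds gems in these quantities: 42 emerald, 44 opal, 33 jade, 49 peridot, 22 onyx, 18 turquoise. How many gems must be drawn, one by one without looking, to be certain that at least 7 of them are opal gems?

171

In the worst case for collecting opal gems, every non-opal gem comes out first.
There are 42 + 33 + 49 + 22 + 18 = 164 non-opal gems altogether.
After those, each further gem must be opal, so 164 + 7 = 171 draws guarantee 7 opal gems.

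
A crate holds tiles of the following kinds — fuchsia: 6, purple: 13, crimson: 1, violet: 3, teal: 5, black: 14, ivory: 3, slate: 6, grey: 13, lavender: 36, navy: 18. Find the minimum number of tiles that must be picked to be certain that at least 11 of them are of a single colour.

75

An adversary could hand out at most 10 tiles per colour (6 colours run out sooner): 6 + 10 + 1 + 3 + 5 + 10 + 3 + 6 + 10 + 10 + 10 = 74 tiles and still no colour has 11.
One more tile lands in a colour already at 10, so 75 draws are enough and 74 are not.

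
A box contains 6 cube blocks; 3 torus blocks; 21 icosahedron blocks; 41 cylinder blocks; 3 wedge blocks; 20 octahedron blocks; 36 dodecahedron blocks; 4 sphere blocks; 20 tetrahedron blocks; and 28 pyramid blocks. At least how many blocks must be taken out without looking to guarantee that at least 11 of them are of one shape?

An adversary could hand out at most 10 blocks per shape (4 shapes run out sooner): 6 + 3 + 10 + 10 + 3 + 10 + 10 + 4 + 10 + 10 = 76 blocks and still no shape has 11.
By pigeonhole, one more block lands in a shape already at 10, so 77 draws are enough and 76 are not.

77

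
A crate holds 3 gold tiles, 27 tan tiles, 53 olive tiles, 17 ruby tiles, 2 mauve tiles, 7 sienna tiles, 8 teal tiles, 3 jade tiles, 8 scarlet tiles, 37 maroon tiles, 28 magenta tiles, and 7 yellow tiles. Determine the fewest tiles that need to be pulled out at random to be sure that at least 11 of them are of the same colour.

89

The 12 colours are the holes; the tiles drawn are the pigeons.
To avoid 11 of any one colour, the worst case takes at most 10 of each colour, or every tile of a colour that has fewer than 10.
That gives 3 + 10 + 10 + 10 + 2 + 7 + 8 + 3 + 8 + 10 + 10 + 7 = 88 tiles with no colour reaching 11.
The next tile forces some colour to 11, so 88 + 1 = 89.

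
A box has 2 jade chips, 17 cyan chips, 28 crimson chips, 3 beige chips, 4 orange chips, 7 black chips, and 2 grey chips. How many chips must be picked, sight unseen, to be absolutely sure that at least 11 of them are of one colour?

39

An adversary could hand out at most 10 chips per colour (5 colours run out sooner): 2 + 10 + 10 + 3 + 4 + 7 + 2 = 38 chips and still no colour has 11.
By pigeonhole, one more chip lands in a colour already at 10, so 39 draws are enough and 38 are not.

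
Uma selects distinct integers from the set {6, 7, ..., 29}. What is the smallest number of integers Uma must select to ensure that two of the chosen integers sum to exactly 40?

16

Two chosen integers sum to 40 exactly when both halves of some pair {x, 40−x} with 11 ≤ x ≤ 40−x ≤ 29 are chosen — 9 such pairs.
The remaining 6 elements (those with no distinct partner in range) can never complete a 40-sum, so the worst case takes all of them and one from each pair: 6 + 9 = 15.
The 16th integer has to be the second member of some pair, so 15 + 1 = 16.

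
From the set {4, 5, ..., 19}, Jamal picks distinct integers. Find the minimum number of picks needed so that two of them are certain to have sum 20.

Two chosen integers sum to 20 exactly when both halves of some pair {x, 20−x} with 4 ≤ x ≤ 20−x ≤ 16 are chosen — 6 such pairs.
The remaining 4 elements (those with no distinct partner in range) can never complete a 20-sum, so the worst case takes all of them and one from each pair: 4 + 6 = 10.
By pigeonhole, the 11th integer has to be the second member of some pair, so 10 + 1 = 11.

11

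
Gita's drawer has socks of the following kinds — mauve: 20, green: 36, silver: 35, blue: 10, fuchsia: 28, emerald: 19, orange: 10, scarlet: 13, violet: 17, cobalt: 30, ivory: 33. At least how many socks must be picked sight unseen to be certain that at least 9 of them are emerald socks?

241

In the worst case for collecting emerald socks, every non-emerald sock comes out first.
There are 20 + 36 + 35 + 10 + 28 + 10 + 13 + 17 + 30 + 33 = 232 non-emerald socks altogether.
After those, each further sock must be emerald, so 232 + 9 = 241 draws guarantee 9 emerald socks.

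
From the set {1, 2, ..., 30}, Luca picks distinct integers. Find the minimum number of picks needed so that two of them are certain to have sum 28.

A set avoiding the sum 28 can contain at most one of each pair {x, 28−x}, plus the 4 elements whose complement lies outside the range or equal to its own complement.
The integers 14, …, 30 (17 of them) are such a set: any two sum to at least 14+15 = 29 > 28.
Any 18th integer completes one of the 13 pairs, so 18 choices force a sum of 28.

18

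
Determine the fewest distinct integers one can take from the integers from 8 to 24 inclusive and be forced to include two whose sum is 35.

11

Group the elements by complementary pair {x, 35−x}: {11,24}, {12,23}, {13,22}, …, giving 7 two-element pairs and 3 integers whose partner 35−x falls outside [8,24].
Pigeonhole: treating each of those 10 groups as a pigeonhole, one can pick one integer per group — 10 integers — with no two summing to 35.
The 11th integer lands in an occupied pair, forcing a sum of 35.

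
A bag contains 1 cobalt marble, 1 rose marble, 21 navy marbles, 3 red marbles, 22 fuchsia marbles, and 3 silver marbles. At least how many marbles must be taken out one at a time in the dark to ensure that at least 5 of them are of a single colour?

An adversary could hand out at most 4 marbles per colour (4 colours run out sooner): 1 + 1 + 4 + 3 + 4 + 3 = 16 marbles and still no colour has 5.
By pigeonhole, one more marble lands in a colour already at 4, so 17 draws are enough and 16 are not.

17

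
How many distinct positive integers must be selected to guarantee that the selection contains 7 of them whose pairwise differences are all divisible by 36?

217

Integers whose pairwise differences are multiples of 36 are exactly those sharing a remainder mod 36. The 36 residue classes mod 36 are the pigeonholes.
With 216 integers one could put 6 in each residue class and have no class reach 7.
The 217th integer pushes some class to 7, so 36·6 + 1 = 217.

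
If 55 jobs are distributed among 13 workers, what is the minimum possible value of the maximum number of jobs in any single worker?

5

By pigeonhole, the 13 workers are the holes and the 55 jobs are the pigeons.
If every worker held at most 4 jobs, the total would be at most 13 × 4 = 52, which is less than 55.
So some worker holds at least ⌈55/13⌉ = 5 jobs.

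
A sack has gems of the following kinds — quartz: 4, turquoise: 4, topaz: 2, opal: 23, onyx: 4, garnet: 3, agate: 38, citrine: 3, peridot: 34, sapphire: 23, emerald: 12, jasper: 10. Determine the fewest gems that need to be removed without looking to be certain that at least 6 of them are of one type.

Pigeonhole: the 12 types are the holes; the gems drawn are the pigeons.
To avoid 6 of any one type, the worst case takes at most 5 of each type, or every gem of a type that has fewer than 5.
That gives 4 + 4 + 2 + 5 + 4 + 3 + 5 + 3 + 5 + 5 + 5 + 5 = 50 gems with no type reaching 6.
The next gem forces some type to 6, so 50 + 1 = 51.

51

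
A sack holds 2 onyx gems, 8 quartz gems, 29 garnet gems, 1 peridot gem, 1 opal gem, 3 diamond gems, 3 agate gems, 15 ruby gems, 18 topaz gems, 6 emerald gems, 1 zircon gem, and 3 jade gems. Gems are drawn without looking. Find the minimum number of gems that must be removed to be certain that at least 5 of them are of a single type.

35

An adversary could hand out at most 4 gems per type (7 types run out sooner): 2 + 4 + 4 + 1 + 1 + 3 + 3 + 4 + 4 + 4 + 1 + 3 = 34 gems and still no type has 5.
One more gem lands in a type already at 4, so 35 draws are enough and 34 are not.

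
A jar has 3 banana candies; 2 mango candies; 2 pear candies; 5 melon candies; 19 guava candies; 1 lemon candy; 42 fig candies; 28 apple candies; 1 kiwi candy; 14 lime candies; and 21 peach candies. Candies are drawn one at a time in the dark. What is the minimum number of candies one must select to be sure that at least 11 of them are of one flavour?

65

An adversary could hand out at most 10 candies per flavour (6 flavours run out sooner): 3 + 2 + 2 + 5 + 10 + 1 + 10 + 10 + 1 + 10 + 10 = 64 candies and still no flavour has 11.
One more candy lands in a flavour already at 10, so 65 draws are enough and 64 are not.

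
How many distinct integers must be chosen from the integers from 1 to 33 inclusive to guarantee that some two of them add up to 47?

A set avoiding the sum 47 can contain at most one of each pair {x, 47−x}, plus the 13 elements whose complement lies outside the range.
The integers 1, …, 23 (23 of them) are such a set: any two sum to at least 1+2 = 3 and at most 22+23 = 45 < 47.
Any 24th integer completes one of the 10 pairs, so 24 choices force a sum of 47.

24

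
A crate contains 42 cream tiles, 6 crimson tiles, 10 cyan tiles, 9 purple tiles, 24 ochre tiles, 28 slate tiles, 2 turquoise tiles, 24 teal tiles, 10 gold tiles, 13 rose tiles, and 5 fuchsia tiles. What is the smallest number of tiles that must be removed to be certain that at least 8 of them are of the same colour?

70

By the pigeonhole principle, put each drawn tile into a box by colour. The largest draw with every box below 8 takes min(count, 7) from each colour; colours with fewer than 7 contribute all they have.
Σ min(cᵢ, 7) = 7 + 6 + 7 + 7 + 7 + 7 + 2 + 7 + 7 + 7 + 5 = 69.
Draw number 69 + 1 = 70 must push one box to 8.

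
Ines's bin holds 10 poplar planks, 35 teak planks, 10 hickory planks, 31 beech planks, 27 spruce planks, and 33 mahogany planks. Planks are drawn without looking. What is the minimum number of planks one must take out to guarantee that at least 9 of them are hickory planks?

145

In the worst case for collecting hickory planks, every non-hickory plank comes out first.
There are 10 + 35 + 31 + 27 + 33 = 136 non-hickory planks altogether.
After those, each further plank must be hickory, so 136 + 9 = 145 draws guarantee 9 hickory planks.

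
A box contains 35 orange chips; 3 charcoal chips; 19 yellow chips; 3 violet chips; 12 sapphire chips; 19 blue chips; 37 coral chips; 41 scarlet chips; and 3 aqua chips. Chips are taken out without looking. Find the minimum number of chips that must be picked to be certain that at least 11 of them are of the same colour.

Pigeonhole: put each drawn chip into a box by colour. The largest draw with every box below 11 takes min(count, 10) from each colour; colours with fewer than 10 contribute all they have.
Σ min(cᵢ, 10) = 10 + 3 + 10 + 3 + 10 + 10 + 10 + 10 + 3 = 69.
Draw number 69 + 1 = 70 must push one box to 11.

70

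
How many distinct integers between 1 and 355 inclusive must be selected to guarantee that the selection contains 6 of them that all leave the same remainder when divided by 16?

81

The 16 residue classes mod 16 are the pigeonholes.
With 80 integers one could put 5 in each residue class and have no class reach 6.
The 81st integer pushes some class to 6, so 16·5 + 1 = 81.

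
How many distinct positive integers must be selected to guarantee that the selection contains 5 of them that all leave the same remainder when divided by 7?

Pigeonhole: the 7 residue classes mod 7 are the pigeonholes.
With 28 integers one could put 4 in each residue class and have no class reach 5.
The 29th integer pushes some class to 5, so 7·4 + 1 = 29.

29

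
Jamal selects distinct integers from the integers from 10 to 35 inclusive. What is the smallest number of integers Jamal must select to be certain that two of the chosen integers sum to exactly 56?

20

Group the elements by complementary pair {x, 56−x}: {21,35}, {22,34}, {23,33}, …, giving 7 two-element pairs, the single value 28 (it cannot pair with itself since the integers are distinct), and 11 integers whose partner 56−x falls outside [10,35].
Treating each of those 19 groups as a pigeonhole, one can pick one integer per group — 19 integers — with no two summing to 56.
The 20th integer lands in an occupied pair, forcing a sum of 56.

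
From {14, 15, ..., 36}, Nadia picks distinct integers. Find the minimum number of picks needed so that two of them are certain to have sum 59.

Two chosen integers sum to 59 exactly when both halves of some pair {x, 59−x} with 23 ≤ x ≤ 59−x ≤ 36 are chosen — 7 such pairs.
The remaining 9 elements (those with no distinct partner in range) can never complete a 59-sum, so the worst case takes all of them and one from each pair: 9 + 7 = 16.
The 17th integer has to be the second member of some pair, so 16 + 1 = 17.

17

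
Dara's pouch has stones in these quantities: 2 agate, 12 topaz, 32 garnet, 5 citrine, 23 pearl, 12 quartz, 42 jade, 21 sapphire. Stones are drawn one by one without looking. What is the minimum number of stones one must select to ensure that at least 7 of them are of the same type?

44

An adversary could hand out at most 6 stones per type (agate, citrine run out sooner): 2 + 6 + 6 + 5 + 6 + 6 + 6 + 6 = 43 stones and still no type has 7.
By pigeonhole, one more stone lands in a type already at 6, so 44 draws are enough and 43 are not.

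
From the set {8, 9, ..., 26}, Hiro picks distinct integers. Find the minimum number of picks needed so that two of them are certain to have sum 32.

12

Two chosen integers sum to 32 exactly when both halves of some pair {x, 32−x} with 8 ≤ x ≤ 32−x ≤ 24 are chosen — 8 such pairs.
The remaining 3 elements (those with no distinct partner in range) can never complete a 32-sum, so the worst case takes all of them and one from each pair: 3 + 8 = 11.
The 12th integer has to be the second member of some pair, so 11 + 1 = 12.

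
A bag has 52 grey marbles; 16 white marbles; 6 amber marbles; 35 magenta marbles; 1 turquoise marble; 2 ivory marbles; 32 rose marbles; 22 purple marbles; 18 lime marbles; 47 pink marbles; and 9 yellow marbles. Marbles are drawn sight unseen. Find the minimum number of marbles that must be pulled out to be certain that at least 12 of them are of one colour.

96

Put each drawn marble into a box by colour. The largest draw with every box below 12 takes min(count, 11) from each colour; colours with fewer than 11 contribute all they have.
Σ min(cᵢ, 11) = 11 + 11 + 6 + 11 + 1 + 2 + 11 + 11 + 11 + 11 + 9 = 95.
Draw number 95 + 1 = 96 must push one box to 12.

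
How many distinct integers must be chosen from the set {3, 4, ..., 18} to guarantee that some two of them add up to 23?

A set avoiding the sum 23 can contain at most one of each pair {x, 23−x}, plus the 2 elements whose complement lies outside the range.
The integers 3, …, 11 (9 of them) are such a set: any two sum to at least 3+4 = 7 and at most 10+11 = 21 < 23.
Any 10th integer completes one of the 7 pairs, so 10 choices force a sum of 23.

10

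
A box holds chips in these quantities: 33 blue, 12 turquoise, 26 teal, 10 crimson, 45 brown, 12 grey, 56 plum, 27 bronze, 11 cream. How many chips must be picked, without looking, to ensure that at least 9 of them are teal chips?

215

In the worst case for collecting teal chips, every non-teal chip comes out first.
There are 33 + 12 + 10 + 45 + 12 + 56 + 27 + 11 = 206 non-teal chips altogether.
After those, each further chip must be teal, so 206 + 9 = 215 draws guarantee 9 teal chips.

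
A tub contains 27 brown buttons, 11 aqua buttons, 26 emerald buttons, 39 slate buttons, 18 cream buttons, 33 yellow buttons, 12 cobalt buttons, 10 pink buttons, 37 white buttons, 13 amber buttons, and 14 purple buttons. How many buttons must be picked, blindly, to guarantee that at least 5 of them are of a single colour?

By pigeonhole, the 11 colours are the holes; the buttons drawn are the pigeons.
To avoid 5 of any one colour, the worst case takes at most 4 of each colour.
That gives 4 + 4 + 4 + 4 + 4 + 4 + 4 + 4 + 4 + 4 + 4 = 44 buttons with no colour reaching 5.
The next button forces some colour to 5, so 44 + 1 = 45.

45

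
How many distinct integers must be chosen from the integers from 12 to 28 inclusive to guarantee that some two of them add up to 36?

12

Group the elements by complementary pair {x, 36−x}: {12,24}, {13,23}, {14,22}, …, giving 6 two-element pairs, the single value 18 (it cannot pair with itself since the integers are distinct), and 4 integers whose partner 36−x falls outside [12,28].
By pigeonhole, treating each of those 11 groups as a pigeonhole, one can pick one integer per group — 11 integers — with no two summing to 36.
The 12th integer lands in an occupied pair, forcing a sum of 36.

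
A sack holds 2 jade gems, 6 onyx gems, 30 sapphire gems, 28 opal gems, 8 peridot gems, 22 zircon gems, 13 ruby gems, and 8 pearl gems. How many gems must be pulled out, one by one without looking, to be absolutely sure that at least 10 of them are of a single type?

Pigeonhole: the 8 types are the holes; the gems drawn are the pigeons.
To avoid 10 of any one type, the worst case takes at most 9 of each type, or every gem of a type that has fewer than 9.
That gives 2 + 6 + 9 + 9 + 8 + 9 + 9 + 8 = 60 gems with no type reaching 10.
The next gem forces some type to 10, so 60 + 1 = 61.

61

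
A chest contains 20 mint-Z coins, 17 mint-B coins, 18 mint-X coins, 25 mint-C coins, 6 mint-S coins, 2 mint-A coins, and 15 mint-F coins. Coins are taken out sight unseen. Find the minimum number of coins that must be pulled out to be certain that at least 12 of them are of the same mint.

64

Pigeonhole: the 7 mints are the holes; the coins drawn are the pigeons.
To avoid 12 of any one mint, the worst case takes at most 11 of each mint, or every coin of a mint that has fewer than 11.
That gives 11 + 11 + 11 + 11 + 6 + 2 + 11 = 63 coins with no mint reaching 12.
The next coin forces some mint to 12, so 63 + 1 = 64.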